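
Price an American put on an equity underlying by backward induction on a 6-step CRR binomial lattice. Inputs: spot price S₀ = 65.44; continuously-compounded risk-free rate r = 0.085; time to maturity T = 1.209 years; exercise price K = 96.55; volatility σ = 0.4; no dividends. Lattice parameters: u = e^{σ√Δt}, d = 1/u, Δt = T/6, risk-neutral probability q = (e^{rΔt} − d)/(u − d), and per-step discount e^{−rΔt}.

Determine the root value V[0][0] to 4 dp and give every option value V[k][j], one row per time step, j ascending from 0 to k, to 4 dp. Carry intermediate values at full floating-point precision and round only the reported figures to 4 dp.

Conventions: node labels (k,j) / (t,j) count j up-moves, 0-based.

price = 31.1100
tree:
31.1100
41.8656 21.2421
50.8534 31.1100 12.2244
58.3640 41.8656 19.9416 5.0215
64.6402 50.8534 31.1100 9.5946 0.6768
69.8848 58.3640 41.8656 18.2390 1.3855 0.0000
74.2675 64.6402 50.8534 31.1100 2.8364 0.0000 0.0000

params: Δt=0.20150 u=1.19668 d=0.83564 q=0.50308 e^(-rΔt)=0.98302
t_6 payoffs: 74.2675 64.6402 50.8534 31.1100 2.8364 0.0000 0.0000
k=5: node(5,0) S=26.6652 payoff=69.8848 vs cont=68.2452 → 69.8848 [stop]  node(5,1) S=38.1860 payoff=58.3640 vs cont=56.7244 → 58.3640 [stop]  node(5,2) S=54.6844 payoff=41.8656 vs cont=40.2260 → 41.8656 [stop]  node(5,3) S=78.3110 payoff=18.2390 vs cont=16.5994 → 18.2390 [stop]  node(5,4) S=112.1457 payoff=0.0000 vs cont=1.3855 → 1.3855 [wait]  node(5,5) S=160.5987 payoff=0.0000 vs cont=0.0000 → 0.0000 [wait]
k=4: node(4,0) S=31.9098 payoff=64.6402 vs cont=63.0006 → 64.6402 [stop]  node(4,1) S=45.6966 payoff=50.8534 vs cont=49.2138 → 50.8534 [stop]  node(4,2) S=65.4400 payoff=31.1100 vs cont=29.4704 → 31.1100 [stop]  node(4,3) S=93.7136 payoff=2.8364 vs cont=9.5946 → 9.5946 [wait]  node(4,4) S=134.2030 payoff=0.0000 vs cont=0.6768 → 0.6768 [wait]
k=3: node(3,0) S=38.1860 payoff=58.3640 vs cont=56.7244 → 58.3640 [stop]  node(3,1) S=54.6844 payoff=41.8656 vs cont=40.2260 → 41.8656 [stop]  node(3,2) S=78.3110 payoff=18.2390 vs cont=19.9416 → 19.9416 [wait]  node(3,3) S=112.1457 payoff=0.0000 vs cont=5.0215 → 5.0215 [wait]
k=2: node(2,0) S=45.6966 payoff=50.8534 vs cont=49.2138 → 50.8534 [stop]  node(2,1) S=65.4400 payoff=31.1100 vs cont=30.3124 → 31.1100 [stop]  node(2,2) S=93.7136 payoff=2.8364 vs cont=12.2244 → 12.2244 [wait]
k=1: node(1,0) S=54.6844 payoff=41.8656 vs cont=40.2260 → 41.8656 [stop]  node(1,1) S=78.3110 payoff=18.2390 vs cont=21.2421 → 21.2421 [wait]
k=0: node(0,0) S=65.4400 payoff=31.1100 vs cont=30.9556 → 31.1100 [stop]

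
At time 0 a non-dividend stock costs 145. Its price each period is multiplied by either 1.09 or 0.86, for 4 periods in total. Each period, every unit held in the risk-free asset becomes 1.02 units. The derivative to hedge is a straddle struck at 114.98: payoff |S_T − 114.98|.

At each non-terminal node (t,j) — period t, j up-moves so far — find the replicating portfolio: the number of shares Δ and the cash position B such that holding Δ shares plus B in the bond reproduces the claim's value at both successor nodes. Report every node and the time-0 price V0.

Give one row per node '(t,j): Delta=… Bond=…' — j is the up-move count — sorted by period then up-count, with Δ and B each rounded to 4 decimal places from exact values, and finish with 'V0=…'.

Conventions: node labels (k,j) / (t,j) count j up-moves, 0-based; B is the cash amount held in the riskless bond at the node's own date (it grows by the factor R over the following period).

(0,0): Delta=0.8083 Bond=-75.7727
(1,0): Delta=0.4582 Bond=-33.6213
(1,1): Delta=0.9292 Bond=-96.3925
(2,0): Delta=-0.3124 Bond=48.3409
(2,1): Delta=0.7241 Bond=-70.4463
(2,2): Delta=1.0000 Bond=-110.5152
(3,0): Delta=-1.0000 Bond=112.7255
(3,1): Delta=-0.0750 Bond=21.5624
(3,2): Delta=1.0000 Bond=-112.7255
(3,3): Delta=1.0000 Bond=-112.7255
V0=41.4362

No-arbitrage ⇒ martingale measure with p* = (R−d)/(u−d) = 0.6957.
Expiry values: V(4,0)=35.6638, V(4,1)=14.4513, V(4,2)=12.4342, V(4,3)=46.5101, V(4,4)=89.6993
(3,0): S=92.2281. Δ = (V_up−V_dn)/(S_up−S_dn) = (14.4513−35.6638)/(100.5287−79.3162) = -1.0000. V = [p*·14.4513 + (1−p*)·35.6638]/1.02 = 20.4974. B = V − Δ·S = 112.7255.
(3,1): S=116.8938. Δ = (V_up−V_dn)/(S_up−S_dn) = (12.4342−14.4513)/(127.4142−100.5287) = -0.0750. V = [p*·12.4342 + (1−p*)·14.4513]/1.02 = 12.7923. B = V − Δ·S = 21.5624.
(3,2): S=148.1561. Δ = (V_up−V_dn)/(S_up−S_dn) = (46.5101−12.4342)/(161.4901−127.4142) = 1.0000. V = [p*·46.5101 + (1−p*)·12.4342]/1.02 = 35.4306. B = V − Δ·S = -112.7255.
(3,3): S=187.7792. Δ = (V_up−V_dn)/(S_up−S_dn) = (89.6993−46.5101)/(204.6793−161.4901) = 1.0000. V = [p*·89.6993 + (1−p*)·46.5101]/1.02 = 75.0537. B = V − Δ·S = -112.7255.
(2,0): S=107.2420. Δ = (V_up−V_dn)/(S_up−S_dn) = (12.7923−20.4974)/(116.8938−92.2281) = -0.3124. V = [p*·12.7923 + (1−p*)·20.4974]/1.02 = 14.8405. B = V − Δ·S = 48.3409.
(2,1): S=135.9230. Δ = (V_up−V_dn)/(S_up−S_dn) = (35.4306−12.7923)/(148.1561−116.8938) = 0.7241. V = [p*·35.4306 + (1−p*)·12.7923]/1.02 = 27.9810. B = V − Δ·S = -70.4463.
(2,2): S=172.2745. Δ = (V_up−V_dn)/(S_up−S_dn) = (75.0537−35.4306)/(187.7792−148.1561) = 1.0000. V = [p*·75.0537 + (1−p*)·35.4306]/1.02 = 61.7593. B = V − Δ·S = -110.5152.
(1,0): S=124.7000. Δ = (V_up−V_dn)/(S_up−S_dn) = (27.9810−14.8405)/(135.9230−107.2420) = 0.4582. V = [p*·27.9810 + (1−p*)·14.8405]/1.02 = 23.5115. B = V − Δ·S = -33.6213.
(1,1): S=158.0500. Δ = (V_up−V_dn)/(S_up−S_dn) = (61.7593−27.9810)/(172.2745−135.9230) = 0.9292. V = [p*·61.7593 + (1−p*)·27.9810]/1.02 = 50.4696. B = V − Δ·S = -96.3925.
(0,0): S=145.0000. Δ = (V_up−V_dn)/(S_up−S_dn) = (50.4696−23.5115)/(158.0500−124.7000) = 0.8083. V = [p*·50.4696 + (1−p*)·23.5115]/1.02 = 41.4362. B = V − Δ·S = -75.7727.
Check: Δ(0,0)·S0 + B(0,0) = 41.4362 = V0.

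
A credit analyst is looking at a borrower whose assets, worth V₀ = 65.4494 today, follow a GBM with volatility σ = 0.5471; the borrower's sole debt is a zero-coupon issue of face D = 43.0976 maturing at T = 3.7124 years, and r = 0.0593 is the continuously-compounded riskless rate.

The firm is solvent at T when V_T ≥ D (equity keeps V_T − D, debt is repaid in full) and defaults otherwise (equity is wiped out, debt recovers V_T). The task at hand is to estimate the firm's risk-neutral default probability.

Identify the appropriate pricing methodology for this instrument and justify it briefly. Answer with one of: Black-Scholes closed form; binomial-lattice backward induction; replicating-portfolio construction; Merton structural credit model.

Key observation: a levered firm with one bullet debt due at 3.7124 years is the canonical structural-credit setup: equity is a call on the firm's assets struck at the face value.

framework: Merton structural credit model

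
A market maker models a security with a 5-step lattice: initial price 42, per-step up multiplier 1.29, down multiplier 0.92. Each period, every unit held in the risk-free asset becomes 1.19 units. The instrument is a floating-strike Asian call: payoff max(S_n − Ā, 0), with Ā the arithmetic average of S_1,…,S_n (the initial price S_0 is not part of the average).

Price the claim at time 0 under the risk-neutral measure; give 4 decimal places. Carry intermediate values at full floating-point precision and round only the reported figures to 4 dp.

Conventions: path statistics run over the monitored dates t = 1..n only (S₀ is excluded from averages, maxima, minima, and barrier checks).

price = 11.4952

Risk-neutral up-probability p* = (R−d)/(u−d) = (1.19−0.92)/(1.29−0.92) = 0.7297; the claim prices as the p*-weighted sum of path payoffs discounted by R^5.
Enumerate all 2^5 = 32 price paths (U = up ×1.29, D = down ×0.92); each path with k up-moves has probability p*^k·(1−p*)^(5−k).
DDDDD: Ā=32.9327, payoff=0.0000, prob=0.001442
UDDDD: Ā=46.1774, payoff=0.0000, prob=0.003894
DUDDD: Ā=43.0694, payoff=0.0000, prob=0.003894
UUDDD: Ā=60.3908, payoff=0.0000, prob=0.010513
DDUDD: Ā=40.2100, payoff=0.0000, prob=0.003894
UDUDD: Ā=56.3815, payoff=0.0000, prob=0.010513
DUUDD: Ā=53.2735, payoff=1.1507, prob=0.010513
UUUDD: Ā=74.6987, payoff=1.6135, prob=0.028385
DDDUD: Ā=37.5794, payoff=1.2347, prob=0.003894
UDDUD: Ā=52.6929, payoff=1.7313, prob=0.010513
DUDUD: Ā=49.5849, payoff=4.8393, prob=0.010513
UUDUD: Ā=69.5267, payoff=6.7856, prob=0.028385
DDUUD: Ā=46.7255, payoff=7.6987, prob=0.010513
UDUUD: Ā=65.5173, payoff=10.7949, prob=0.028385
DUUUD: Ā=62.4093, payoff=13.9029, prob=0.028385
UUUUD: Ā=87.5087, payoff=19.4943, prob=0.076638
DDDDU: Ā=35.1593, payoff=3.6549, prob=0.003894
UDDDU: Ā=49.2994, payoff=5.1248, prob=0.010513
DUDDU: Ā=46.1914, payoff=8.2328, prob=0.010513
UUDDU: Ā=64.7684, payoff=11.5438, prob=0.028385
DDUDU: Ā=43.3321, payoff=11.0922, prob=0.010513
UDUDU: Ā=60.7591, payoff=15.5531, prob=0.028385
DUUDU: Ā=57.6511, payoff=18.6611, prob=0.028385
UUUDU: Ā=80.8368, payoff=26.1662, prob=0.076638
DDDUU: Ā=40.7014, payoff=13.7228, prob=0.010513
UDDUU: Ā=57.0705, payoff=19.2417, prob=0.028385
DUDUU: Ā=53.9625, payoff=22.3497, prob=0.028385
UUDUU: Ā=75.6648, payoff=31.3382, prob=0.076638
DDUUU: Ā=51.1031, payoff=25.2091, prob=0.028385
UDUUU: Ā=71.6555, payoff=35.3475, prob=0.076638
DUUUU: Ā=68.5475, payoff=38.4555, prob=0.076638
UUUUU: Ā=96.1155, payoff=53.9213, prob=0.206924
Price = Σ prob·payoff / R^5 = 27.431606 / 2.386354 = 11.4952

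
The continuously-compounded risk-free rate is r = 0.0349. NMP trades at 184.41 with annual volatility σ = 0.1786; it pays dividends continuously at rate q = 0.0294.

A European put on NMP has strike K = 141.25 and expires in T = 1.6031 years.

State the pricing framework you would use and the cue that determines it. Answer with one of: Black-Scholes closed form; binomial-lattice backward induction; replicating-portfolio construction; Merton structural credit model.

framework: Black-Scholes closed form

Key observation: the strike-141.25 put on NMP is European-exercise on a continuously-modelled lognormal underlying, so its value is a single closed-form evaluation.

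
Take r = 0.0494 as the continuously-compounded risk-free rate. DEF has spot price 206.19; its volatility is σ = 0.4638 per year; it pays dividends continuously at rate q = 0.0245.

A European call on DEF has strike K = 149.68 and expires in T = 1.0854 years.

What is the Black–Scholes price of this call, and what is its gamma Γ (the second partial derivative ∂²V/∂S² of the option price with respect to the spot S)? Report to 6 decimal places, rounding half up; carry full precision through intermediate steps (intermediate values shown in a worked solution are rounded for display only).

σ√T = 0.4638·√1.0854 = 0.483199
d₁ = (ln(S/K) + (r−q+σ²/2)T) / (σ√T) = (ln(206.19/149.68) + (0.0494−0.0245+0.4638²/2)·1.0854) / 0.483199 = (0.320298 + 0.143767) / 0.483199 = 0.960403
d₂ = d₁ − σ√T = 0.960403 − 0.483199 = 0.477204
e^{−rT} = 0.947793
e^{−qT} = 0.973758
N(d₁) = 0.831574,  N(d₂) = 0.683392
Call price V = S·e^{−qT}·N(d₁) − K·e^{−rT}·N(d₂) = 166.962707 − 96.949844 = 70.012863
φ(d₁) = (1/√(2π))·e^{−d₁²/2} = 0.251547
Γ = e^{−qT}·φ(d₁) / (S·σ·√T) = 0.002459

price = 70.012863
Γ = 0.002459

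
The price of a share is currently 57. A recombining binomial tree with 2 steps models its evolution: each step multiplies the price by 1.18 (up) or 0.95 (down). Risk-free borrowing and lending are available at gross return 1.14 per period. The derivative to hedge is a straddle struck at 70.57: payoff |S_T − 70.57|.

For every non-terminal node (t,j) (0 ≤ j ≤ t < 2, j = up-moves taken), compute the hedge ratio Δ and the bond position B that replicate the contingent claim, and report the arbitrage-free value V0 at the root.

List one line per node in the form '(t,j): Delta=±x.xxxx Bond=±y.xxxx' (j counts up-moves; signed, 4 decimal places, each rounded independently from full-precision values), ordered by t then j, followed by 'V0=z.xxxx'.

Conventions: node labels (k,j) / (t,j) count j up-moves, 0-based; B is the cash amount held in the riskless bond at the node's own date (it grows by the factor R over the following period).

No-arbitrage ⇒ martingale measure with p* = (R−d)/(u−d) = 0.8261.
At maturity the claim pays: V(2,0)=19.1275, V(2,1)=6.6730, V(2,2)=8.7968
Node (1,0) S=54.1500: V=(p*·6.6730+(1−p*)·19.1275)/1.14=7.7535; Δ=(6.6730−19.1275)/(63.8970−51.4425)=-1.0000; B=V−Δ·S=61.9035
Node (1,1) S=67.2600: V=(p*·8.7968+(1−p*)·6.6730)/1.14=7.3925; Δ=(8.7968−6.6730)/(79.3668−63.8970)=0.1373; B=V−Δ·S=-1.8414
Node (0,0) S=57.0000: V=(p*·7.3925+(1−p*)·7.7535)/1.14=6.5397; Δ=(7.3925−7.7535)/(67.2600−54.1500)=-0.0275; B=V−Δ·S=8.1093
As a check, the time-0 holding Δ(0,0)·S0 + B(0,0) comes to 6.5397 — exactly V0.

(0,0): Delta=-0.0275 Bond=8.1093
(1,0): Delta=-1.0000 Bond=61.9035
(1,1): Delta=0.1373 Bond=-1.8414
V0=6.5397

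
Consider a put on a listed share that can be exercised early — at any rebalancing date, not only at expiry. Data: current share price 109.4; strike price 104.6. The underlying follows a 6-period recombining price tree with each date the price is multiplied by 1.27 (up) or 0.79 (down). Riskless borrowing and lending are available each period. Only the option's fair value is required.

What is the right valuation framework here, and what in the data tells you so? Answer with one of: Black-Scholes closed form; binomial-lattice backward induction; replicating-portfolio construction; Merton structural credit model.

Key observation: the exercise right at every one of the 6 steps is what matters: each node needs max(104.6 − S, continuation), which only the stepwise tree valuation starting from spot 109.4 delivers.

framework: binomial-lattice backward induction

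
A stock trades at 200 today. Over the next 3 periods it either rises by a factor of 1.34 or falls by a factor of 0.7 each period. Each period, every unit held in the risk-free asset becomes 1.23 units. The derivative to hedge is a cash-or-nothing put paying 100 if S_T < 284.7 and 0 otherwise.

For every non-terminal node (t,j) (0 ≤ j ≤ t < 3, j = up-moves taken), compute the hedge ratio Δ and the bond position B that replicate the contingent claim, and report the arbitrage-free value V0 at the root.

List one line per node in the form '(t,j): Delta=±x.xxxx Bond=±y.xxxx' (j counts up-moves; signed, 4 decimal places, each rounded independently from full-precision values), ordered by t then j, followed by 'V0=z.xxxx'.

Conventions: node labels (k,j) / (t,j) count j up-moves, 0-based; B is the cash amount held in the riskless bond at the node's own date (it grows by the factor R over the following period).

Risk-neutral probability p* = (R−d)/(u−d) = (1.23−0.7)/(1.34−0.7) = 0.8281.
Payoffs at expiry: V(3,0)=100.0000, V(3,1)=100.0000, V(3,2)=100.0000, V(3,3)=0.0000
Node (2,0) S=98.0000: V=(p*·100.0000+(1−p*)·100.0000)/1.23=81.3008; Δ=(100.0000−100.0000)/(131.3200−68.6000)=0.0000; B=V−Δ·S=81.3008
Node (2,1) S=187.6000: V=(p*·100.0000+(1−p*)·100.0000)/1.23=81.3008; Δ=(100.0000−100.0000)/(251.3840−131.3200)=0.0000; B=V−Δ·S=81.3008
Node (2,2) S=359.1200: V=(p*·0.0000+(1−p*)·100.0000)/1.23=13.9736; Δ=(0.0000−100.0000)/(481.2208−251.3840)=-0.4351; B=V−Δ·S=170.2236
Node (1,0) S=140.0000: V=(p*·81.3008+(1−p*)·81.3008)/1.23=66.0982; Δ=(81.3008−81.3008)/(187.6000−98.0000)=0.0000; B=V−Δ·S=66.0982
Node (1,1) S=268.0000: V=(p*·13.9736+(1−p*)·81.3008)/1.23=20.7687; Δ=(13.9736−81.3008)/(359.1200−187.6000)=-0.3925; B=V−Δ·S=125.9675
Node (0,0) S=200.0000: V=(p*·20.7687+(1−p*)·66.0982)/1.23=23.2192; Δ=(20.7687−66.0982)/(268.0000−140.0000)=-0.3541; B=V−Δ·S=94.0467
Check: Δ(0,0)·S0 + B(0,0) = 23.2192 = V0.

(0,0): Delta=-0.3541 Bond=94.0467
(1,0): Delta=0.0000 Bond=66.0982
(1,1): Delta=-0.3925 Bond=125.9675
(2,0): Delta=0.0000 Bond=81.3008
(2,1): Delta=0.0000 Bond=81.3008
(2,2): Delta=-0.4351 Bond=170.2236
V0=23.2192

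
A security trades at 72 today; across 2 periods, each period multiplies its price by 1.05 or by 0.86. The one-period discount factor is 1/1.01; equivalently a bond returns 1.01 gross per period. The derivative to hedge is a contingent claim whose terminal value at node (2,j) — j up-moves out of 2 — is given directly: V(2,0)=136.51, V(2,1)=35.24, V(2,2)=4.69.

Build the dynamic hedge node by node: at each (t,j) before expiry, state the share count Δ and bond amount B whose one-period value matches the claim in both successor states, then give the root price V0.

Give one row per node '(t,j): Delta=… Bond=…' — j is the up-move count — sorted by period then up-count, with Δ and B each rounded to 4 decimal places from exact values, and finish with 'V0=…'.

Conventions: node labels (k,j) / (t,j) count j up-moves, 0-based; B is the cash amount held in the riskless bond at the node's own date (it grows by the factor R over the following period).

(0,0): Delta=-3.2886 Bond=257.0617
(1,0): Delta=-8.6079 Bond=589.0000
(1,1): Delta=-2.1268 Bond=171.8009
V0=20.2799

No-arbitrage ⇒ martingale measure with p* = (R−d)/(u−d) = 0.7895.
At maturity the claim pays: V(2,0)=136.5100, V(2,1)=35.2400, V(2,2)=4.6900
Node (1,0) S=61.9200: V=(p*·35.2400+(1−p*)·136.5100)/1.01=56.0000; Δ=(35.2400−136.5100)/(65.0160−53.2512)=-8.6079; B=V−Δ·S=589.0000
Node (1,1) S=75.6000: V=(p*·4.6900+(1−p*)·35.2400)/1.01=11.0115; Δ=(4.6900−35.2400)/(79.3800−65.0160)=-2.1268; B=V−Δ·S=171.8009
Node (0,0) S=72.0000: V=(p*·11.0115+(1−p*)·56.0000)/1.01=20.2799; Δ=(11.0115−56.0000)/(75.6000−61.9200)=-3.2886; B=V−Δ·S=257.0617
Verification: the root portfolio costs Δ(0,0)·S0 + B(0,0) = 20.2799, matching V0.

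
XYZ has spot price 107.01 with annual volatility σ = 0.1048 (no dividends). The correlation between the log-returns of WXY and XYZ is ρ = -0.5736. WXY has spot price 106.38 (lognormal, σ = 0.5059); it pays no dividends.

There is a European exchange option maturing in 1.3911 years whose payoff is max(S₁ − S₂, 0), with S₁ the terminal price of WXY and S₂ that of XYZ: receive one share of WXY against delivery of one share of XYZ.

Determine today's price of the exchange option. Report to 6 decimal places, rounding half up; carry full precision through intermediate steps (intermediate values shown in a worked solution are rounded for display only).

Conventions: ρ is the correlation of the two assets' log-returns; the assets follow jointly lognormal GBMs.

exchange price = 27.890035

σ_eff = √(σ₁² + σ₂² − 2ρσ₁σ₂) = √(0.5059² + 0.1048² − 2·-0.5736·0.5059·0.1048) = 0.572486
d₁ = (ln(S₁/S₂) + (q₂ − q₁ + σ_eff²/2)T) / (σ_eff√T) = (ln(106.38/107.01) + (0.0 − 0.0 + 0.163870)·1.3911) / 0.675218 = 0.328864
d₂ = d₁ − σ_eff√T = 0.328864 − 0.675218 = -0.346354
N(d₁) = 0.628871,  N(d₂) = 0.364538
V = S₁·e^{−q₁T}·N(d₁) − S₂·e^{−q₂T}·N(d₂) = 66.899282 − 39.009247 = 27.890035
Key observation: no risk-free rate is needed — with the second asset as numeraire the exchange option is a call on the ratio S₁/S₂, and r cancels out of the value.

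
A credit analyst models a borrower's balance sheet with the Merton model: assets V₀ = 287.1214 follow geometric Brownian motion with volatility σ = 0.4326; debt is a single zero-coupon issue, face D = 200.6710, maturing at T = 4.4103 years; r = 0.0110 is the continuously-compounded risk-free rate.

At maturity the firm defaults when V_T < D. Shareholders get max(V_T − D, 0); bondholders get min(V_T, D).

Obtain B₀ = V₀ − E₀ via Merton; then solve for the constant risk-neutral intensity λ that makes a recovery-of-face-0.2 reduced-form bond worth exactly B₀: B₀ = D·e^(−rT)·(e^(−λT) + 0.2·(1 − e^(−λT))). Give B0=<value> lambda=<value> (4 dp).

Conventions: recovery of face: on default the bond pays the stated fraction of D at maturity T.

B0=147.7840 lambda=0.0756

Apply the equity-as-call identities (strike 200.6710, horizon 4.4103 years):
d₁ = [ln(V₀/D) + (r + σ²/2)T] / (σ√T)
   = [ln(287.1214/200.6710) + (0.0110 + 0.5·0.4326²)·4.4103] / (0.4326·√4.4103)
   = [0.358238 + 0.461191] / 0.908491 = 0.901968
d₂ = d₁ − σ√T = 0.901968 − 0.908491 = -0.006523
N(d₁) = 0.816463,  N(d₂) = 0.497398,  e^(−rT) = 0.952645
E₀ = V₀·N(d₁) − D·e^(−rT)·N(d₂)
   = 287.1214·0.816463 − 200.6710·0.952645·0.497398 = 139.337405
B₀ = V₀ − E₀ = 287.1214 − 139.337405 = 147.783995
e^(−λT) = (B₀·e^(rT)/D − 0.2)/(1 − 0.2) = (147.7840·1.049709/200.6710 − 0.2)/0.8 = 0.71632201
λ = −ln(0.71632201)/4.4103 = 0.075647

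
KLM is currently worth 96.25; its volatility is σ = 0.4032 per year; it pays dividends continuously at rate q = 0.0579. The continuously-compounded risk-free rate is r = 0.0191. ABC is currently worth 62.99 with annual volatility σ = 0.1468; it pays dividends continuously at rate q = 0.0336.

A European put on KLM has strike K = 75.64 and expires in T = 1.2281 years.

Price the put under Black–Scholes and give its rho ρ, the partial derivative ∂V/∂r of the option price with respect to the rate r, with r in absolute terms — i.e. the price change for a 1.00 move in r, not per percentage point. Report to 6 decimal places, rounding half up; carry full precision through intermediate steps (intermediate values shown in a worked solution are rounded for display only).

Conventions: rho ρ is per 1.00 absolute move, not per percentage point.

price = 7.881249
ρ = -37.850872

σ√T = 0.4032·√1.2281 = 0.446825
d₁ = (ln(S/K) + (r−q+σ²/2)T) / (σ√T) = (ln(96.25/75.64) + (0.0191−0.0579+0.4032²/2)·1.2281) / 0.446825 = (0.240964 + 0.052176) / 0.446825 = 0.656050
d₂ = d₁ − σ√T = 0.656050 − 0.446825 = 0.209226
e^{−rT} = 0.976816
e^{−qT} = 0.931362
N(−d₁) = 0.255896,  N(−d₂) = 0.417136
Put price V = K·e^{−rT}·N(−d₂) − S·e^{−qT}·N(−d₁) = 30.820676 − 22.939427 = 7.881249
ρ = −K·T·e^{−rT}·N(−d₂) = -37.850872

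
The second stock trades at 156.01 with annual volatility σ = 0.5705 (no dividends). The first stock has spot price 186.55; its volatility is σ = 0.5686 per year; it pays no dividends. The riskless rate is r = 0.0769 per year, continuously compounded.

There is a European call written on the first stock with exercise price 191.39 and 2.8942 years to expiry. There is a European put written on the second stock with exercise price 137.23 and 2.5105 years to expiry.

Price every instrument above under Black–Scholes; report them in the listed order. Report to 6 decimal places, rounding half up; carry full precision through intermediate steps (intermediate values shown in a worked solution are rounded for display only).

[the first stock call K=191.39]
σ√T = 0.5686·√2.8942 = 0.967322
d₁ = (ln(S/K) + (r+σ²/2)T) / (σ√T) = (ln(186.55/191.39) + (0.0769+0.5686²/2)·2.8942) / 0.967322 = (-0.025614 + 0.690420) / 0.967322 = 0.687264
d₂ = d₁ − σ√T = 0.687264 − 0.967322 = -0.280058
e^{−rT} = 0.800464
N(d₁) = 0.754042,  N(d₂) = 0.389717
price = S·N(d₁) − K·e^{−rT}·N(d₂) = 140.666525 − 59.704884 = 80.961641
[the second stock put K=137.23]
σ√T = 0.5705·√2.5105 = 0.903932
d₁ = (ln(S/K) + (r+σ²/2)T) / (σ√T) = (ln(156.01/137.23) + (0.0769+0.5705²/2)·2.5105) / 0.903932 = (0.128262 + 0.601604) / 0.903932 = 0.807434
d₂ = d₁ − σ√T = 0.807434 − 0.903932 = -0.096498
e^{−rT} = 0.824435
N(−d₁) = 0.209708,  N(−d₂) = 0.538437
price = K·e^{−rT}·N(−d₂) − S·N(−d₁) = 60.917272 − 32.716568 = 28.200704

price(the first stock call K=191.39) = 80.961641
price(the second stock put K=137.23) = 28.200704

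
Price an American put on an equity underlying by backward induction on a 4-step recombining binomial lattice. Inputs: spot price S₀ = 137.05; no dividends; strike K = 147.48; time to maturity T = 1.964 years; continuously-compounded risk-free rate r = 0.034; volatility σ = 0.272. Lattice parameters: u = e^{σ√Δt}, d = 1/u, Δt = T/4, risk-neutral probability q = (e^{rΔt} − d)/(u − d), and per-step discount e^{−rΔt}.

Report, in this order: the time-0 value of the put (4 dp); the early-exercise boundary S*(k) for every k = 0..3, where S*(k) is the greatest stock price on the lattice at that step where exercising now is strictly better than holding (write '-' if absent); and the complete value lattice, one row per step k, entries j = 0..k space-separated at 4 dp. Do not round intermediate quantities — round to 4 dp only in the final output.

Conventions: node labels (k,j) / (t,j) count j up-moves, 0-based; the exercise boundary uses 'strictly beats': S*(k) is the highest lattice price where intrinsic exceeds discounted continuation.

Δt=0.49100  u=1.20997  d=0.82647  q=0.49639  discount=0.98344
step 4 (expiry): payoffs max(K−S,0) = 83.5385 53.8681 10.4300 0.0000 0.0000
step 3: (k=3,j=0): S=77.3672, K−S=70.1128, hold=67.6712 ⇒ V=70.1128 exercise | (k=3,j=1): S=113.2674, K−S=34.2126, hold=31.7710 ⇒ V=34.2126 exercise | (k=3,j=2): S=165.8262, K−S=0.0000, hold=5.1657 ⇒ V=5.1657 continue | (k=3,j=3): S=242.7734, K−S=0.0000, hold=0.0000 ⇒ V=0.0000 continue  boundary S*=113.2674
step 2: (k=2,j=0): S=93.6119, K−S=53.8681, hold=51.4265 ⇒ V=53.8681 exercise | (k=2,j=1): S=137.0500, K−S=10.4300, hold=19.4663 ⇒ V=19.4663 continue | (k=2,j=2): S=200.6444, K−S=0.0000, hold=2.5584 ⇒ V=2.5584 continue  boundary S*=93.6119
step 1: (k=1,j=0): S=113.2674, K−S=34.2126, hold=36.1822 ⇒ V=36.1822 continue | (k=1,j=1): S=165.8262, K−S=0.0000, hold=10.8900 ⇒ V=10.8900 continue  boundary S*=-
step 0: (k=0,j=0): S=137.0500, K−S=10.4300, hold=23.2362 ⇒ V=23.2362 continue  boundary S*=-

price = 23.2362
boundary = - - 93.6119 113.2674
tree:
23.2362
36.1822 10.8900
53.8681 19.4663 2.5584
70.1128 34.2126 5.1657 0.0000
83.5385 53.8681 10.4300 0.0000 0.0000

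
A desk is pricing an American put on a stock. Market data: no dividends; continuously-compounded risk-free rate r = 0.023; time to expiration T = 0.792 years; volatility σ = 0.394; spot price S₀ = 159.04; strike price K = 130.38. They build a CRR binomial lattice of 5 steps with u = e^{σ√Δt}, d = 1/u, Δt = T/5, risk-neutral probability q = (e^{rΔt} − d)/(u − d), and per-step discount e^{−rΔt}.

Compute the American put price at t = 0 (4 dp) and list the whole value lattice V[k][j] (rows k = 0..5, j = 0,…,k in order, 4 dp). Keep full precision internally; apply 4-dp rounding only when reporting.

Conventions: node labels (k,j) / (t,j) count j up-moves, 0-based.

price = 7.9269
tree:
7.9269
12.9607 2.3678
20.6236 4.5048 0.0000
31.5611 8.5705 0.0000 0.0000
45.4425 16.3058 0.0000 0.0000 0.0000
57.7698 31.0224 0.0000 0.0000 0.0000 0.0000

Δt=0.15840  u=1.16977  d=0.85487  q=0.47247  discount=0.99636
step 5 (expiry): payoffs max(K−S,0) = 57.7698 31.0224 0.0000 0.0000 0.0000 0.0000
k=4: (k=4,j=0): S=84.9375, K−S=45.4425, hold=44.9684 ⇒ V=45.4425 exercise | (k=4,j=1): S=116.2259, K−S=14.1541, hold=16.3058 ⇒ V=16.3058 continue | (k=4,j=2): S=159.0400, K−S=0.0000, hold=0.0000 ⇒ V=0.0000 continue | (k=4,j=3): S=217.6255, K−S=0.0000, hold=0.0000 ⇒ V=0.0000 continue | (k=4,j=4): S=297.7922, K−S=0.0000, hold=0.0000 ⇒ V=0.0000 continue
k=3: (k=3,j=0): S=99.3576, K−S=31.0224, hold=31.5611 ⇒ V=31.5611 continue | (k=3,j=1): S=135.9580, K−S=0.0000, hold=8.5705 ⇒ V=8.5705 continue | (k=3,j=2): S=186.0408, K−S=0.0000, hold=0.0000 ⇒ V=0.0000 continue | (k=3,j=3): S=254.5725, K−S=0.0000, hold=0.0000 ⇒ V=0.0000 continue
k=2: (k=2,j=0): S=116.2259, K−S=14.1541, hold=20.6236 ⇒ V=20.6236 continue | (k=2,j=1): S=159.0400, K−S=0.0000, hold=4.5048 ⇒ V=4.5048 continue | (k=2,j=2): S=217.6255, K−S=0.0000, hold=0.0000 ⇒ V=0.0000 continue
k=1: (k=1,j=0): S=135.9580, K−S=0.0000, hold=12.9607 ⇒ V=12.9607 continue | (k=1,j=1): S=186.0408, K−S=0.0000, hold=2.3678 ⇒ V=2.3678 continue
k=0: (k=0,j=0): S=159.0400, K−S=0.0000, hold=7.9269 ⇒ V=7.9269 continue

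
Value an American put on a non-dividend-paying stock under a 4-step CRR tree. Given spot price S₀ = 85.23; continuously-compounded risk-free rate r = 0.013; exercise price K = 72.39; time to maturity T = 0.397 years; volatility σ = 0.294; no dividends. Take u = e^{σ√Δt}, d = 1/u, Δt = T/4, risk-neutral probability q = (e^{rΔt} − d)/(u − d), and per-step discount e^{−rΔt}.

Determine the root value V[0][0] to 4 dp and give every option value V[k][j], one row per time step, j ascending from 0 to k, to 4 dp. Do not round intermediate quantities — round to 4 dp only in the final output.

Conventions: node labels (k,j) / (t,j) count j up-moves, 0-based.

price = 1.3859
tree:
1.3859
2.4865 0.2154
4.4316 0.4178 0.0000
7.8369 0.8105 0.0000 0.0000
13.5474 1.5722 0.0000 0.0000 0.0000

Δt=0.09925  u=1.09705  d=0.91154  q=0.48382  discount=0.99871
step 4 (expiry): payoffs max(K−S,0) = 13.5474 1.5722 0.0000 0.0000 0.0000
k=3: (k=3,j=0): S=64.5531, K−S=7.8369, hold=7.7435 ⇒ V=7.8369 exercise | (k=3,j=1): S=77.6904, K−S=0.0000, hold=0.8105 ⇒ V=0.8105 continue | (k=3,j=2): S=93.5013, K−S=0.0000, hold=0.0000 ⇒ V=0.0000 continue | (k=3,j=3): S=112.5298, K−S=0.0000, hold=0.0000 ⇒ V=0.0000 continue
k=2: (k=2,j=0): S=70.8178, K−S=1.5722, hold=4.4316 ⇒ V=4.4316 continue | (k=2,j=1): S=85.2300, K−S=0.0000, hold=0.4178 ⇒ V=0.4178 continue | (k=2,j=2): S=102.5753, K−S=0.0000, hold=0.0000 ⇒ V=0.0000 continue
k=1: (k=1,j=0): S=77.6904, K−S=0.0000, hold=2.4865 ⇒ V=2.4865 continue | (k=1,j=1): S=93.5013, K−S=0.0000, hold=0.2154 ⇒ V=0.2154 continue
k=0: (k=0,j=0): S=85.2300, K−S=0.0000, hold=1.3859 ⇒ V=1.3859 continue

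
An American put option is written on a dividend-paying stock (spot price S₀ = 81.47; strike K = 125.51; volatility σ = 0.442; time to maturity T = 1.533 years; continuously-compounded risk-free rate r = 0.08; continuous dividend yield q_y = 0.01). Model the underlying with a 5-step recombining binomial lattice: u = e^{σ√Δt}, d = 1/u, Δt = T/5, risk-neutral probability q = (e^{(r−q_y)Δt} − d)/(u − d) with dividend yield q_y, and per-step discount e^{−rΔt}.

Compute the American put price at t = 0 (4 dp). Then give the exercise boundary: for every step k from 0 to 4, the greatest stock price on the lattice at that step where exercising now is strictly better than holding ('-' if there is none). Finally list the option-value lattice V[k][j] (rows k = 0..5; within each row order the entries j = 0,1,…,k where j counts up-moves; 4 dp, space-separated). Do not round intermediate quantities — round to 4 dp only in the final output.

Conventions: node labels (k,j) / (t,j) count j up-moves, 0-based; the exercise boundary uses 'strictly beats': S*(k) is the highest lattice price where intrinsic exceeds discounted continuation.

Δt=0.30660  u=1.27729  d=0.78291  q=0.48300  discount=0.97577
step 5 (expiry): payoffs max(K−S,0) = 101.5467 86.4144 61.7266 21.4491 0.0000 0.0000
step 4: (k=4,j=0): S=30.6082, K−S=94.9018, hold=91.9545 ⇒ V=94.9018 exercise | (k=4,j=1): S=49.9364, K−S=75.5736, hold=72.6854 ⇒ V=75.5736 exercise | (k=4,j=2): S=81.4700, K−S=44.0400, hold=41.2483 ⇒ V=44.0400 exercise | (k=4,j=3): S=132.9162, K−S=0.0000, hold=10.8205 ⇒ V=10.8205 continue | (k=4,j=4): S=216.8493, K−S=0.0000, hold=0.0000 ⇒ V=0.0000 continue  boundary S*=81.4700
step 3: (k=3,j=0): S=39.0956, K−S=86.4144, hold=83.4931 ⇒ V=86.4144 exercise | (k=3,j=1): S=63.7834, K−S=61.7266, hold=58.8808 ⇒ V=61.7266 exercise | (k=3,j=2): S=104.0609, K−S=21.4491, hold=27.3167 ⇒ V=27.3167 continue | (k=3,j=3): S=169.7727, K−S=0.0000, hold=5.4587 ⇒ V=5.4587 continue  boundary S*=63.7834
step 2: (k=2,j=0): S=49.9364, K−S=75.5736, hold=72.6854 ⇒ V=75.5736 exercise | (k=2,j=1): S=81.4700, K−S=44.0400, hold=44.0137 ⇒ V=44.0400 exercise | (k=2,j=2): S=132.9162, K−S=0.0000, hold=16.3532 ⇒ V=16.3532 continue  boundary S*=81.4700
step 1: (k=1,j=0): S=63.7834, K−S=61.7266, hold=58.8808 ⇒ V=61.7266 exercise | (k=1,j=1): S=104.0609, K−S=21.4491, hold=29.9243 ⇒ V=29.9243 continue  boundary S*=63.7834
step 0: (k=0,j=0): S=81.4700, K−S=44.0400, hold=45.2427 ⇒ V=45.2427 continue  boundary S*=-

price = 45.2427
boundary = - 63.7834 81.4700 63.7834 81.4700
tree:
45.2427
61.7266 29.9243
75.5736 44.0400 16.3532
86.4144 61.7266 27.3167 5.4587
94.9018 75.5736 44.0400 10.8205 0.0000
101.5467 86.4144 61.7266 21.4491 0.0000 0.0000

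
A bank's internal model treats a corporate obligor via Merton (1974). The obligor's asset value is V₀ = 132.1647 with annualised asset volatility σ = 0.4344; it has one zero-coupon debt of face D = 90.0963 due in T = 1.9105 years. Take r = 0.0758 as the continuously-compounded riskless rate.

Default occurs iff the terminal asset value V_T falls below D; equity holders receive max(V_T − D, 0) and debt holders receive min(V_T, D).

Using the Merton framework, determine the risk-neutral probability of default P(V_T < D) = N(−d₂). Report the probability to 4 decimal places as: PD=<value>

PD=0.2813

Equity is a call on the firm's assets struck at D = 90.0963:
d₁ = [ln(V₀/D) + (r + σ²/2)T] / (σ√T)
   = [ln(132.1647/90.0963) + (0.0758 + 0.5·0.4344²)·1.9105] / (0.4344·√1.9105)
   = [0.383170 + 0.325075] / 0.600431 = 1.179560
d₂ = d₁ − σ√T = 1.179560 − 0.600431 = 0.579128
risk-neutral PD = N(−d₂) = N(-0.579128) = 0.281251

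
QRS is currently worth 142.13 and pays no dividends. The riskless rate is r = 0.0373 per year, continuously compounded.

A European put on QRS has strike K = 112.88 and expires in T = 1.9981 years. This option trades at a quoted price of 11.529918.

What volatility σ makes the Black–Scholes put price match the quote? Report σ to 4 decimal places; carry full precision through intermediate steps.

sigma = 0.3818

At σ = 0.3818 the Black–Scholes value reproduces the quote:
σ√T = 0.3818·√1.9981 = 0.539690
d₁ = (ln(S/K) + (r+σ²/2)T) / (σ√T) = (ln(142.13/112.88) + (0.0373+0.3818²/2)·1.9981) / 0.539690 = (0.230417 + 0.220162) / 0.539690 = 0.834884
d₂ = d₁ − σ√T = 0.834884 − 0.539690 = 0.295194
e^{−rT} = 0.928180
N(−d₁) = 0.201892,  N(−d₂) = 0.383923
V = K·e^{−rT}·N(−d₂) − S·N(−d₁) = 40.224759 − 28.694841 = 11.529918 (matching the quote); vega is positive throughout, so no other σ reproduces this price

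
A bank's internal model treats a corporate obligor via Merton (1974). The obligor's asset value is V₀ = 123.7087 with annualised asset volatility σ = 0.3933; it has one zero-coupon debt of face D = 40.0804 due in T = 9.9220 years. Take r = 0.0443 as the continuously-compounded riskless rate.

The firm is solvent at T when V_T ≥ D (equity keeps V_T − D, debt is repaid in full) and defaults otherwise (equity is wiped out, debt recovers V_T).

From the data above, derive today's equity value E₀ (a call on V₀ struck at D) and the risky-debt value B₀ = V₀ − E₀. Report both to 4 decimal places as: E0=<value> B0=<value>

With assets at 123.7087 and a single debt payment of 40.0804 at 9.9220 years:
d₁ = [ln(V₀/D) + (r + σ²/2)T] / (σ√T)
   = [ln(123.7087/40.0804) + (0.0443 + 0.5·0.3933²)·9.9220] / (0.3933·√9.9220)
   = [1.127042 + 1.206936] / 1.238864 = 1.883967
d₂ = d₁ − σ√T = 1.883967 − 1.238864 = 0.645103
N(d₁) = 0.970215,  N(d₂) = 0.740570,  e^(−rT) = 0.644330
E₀ = V₀·N(d₁) − D·e^(−rT)·N(d₂)
   = 123.7087·0.970215 − 40.0804·0.644330·0.740570 = 100.898858
B₀ = V₀ − E₀ = 123.7087 − 100.898858 = 22.809842

E0=100.8989 B0=22.8098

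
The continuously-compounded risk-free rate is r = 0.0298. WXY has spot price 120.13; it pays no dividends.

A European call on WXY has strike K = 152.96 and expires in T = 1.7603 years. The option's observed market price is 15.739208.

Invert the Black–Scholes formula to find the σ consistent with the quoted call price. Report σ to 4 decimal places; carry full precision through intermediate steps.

At σ = 0.3809 the Black–Scholes value reproduces the quote:
σ√T = 0.3809·√1.7603 = 0.505364
d₁ = (ln(S/K) + (r+σ²/2)T) / (σ√T) = (ln(120.13/152.96) + (0.0298+0.3809²/2)·1.7603) / 0.505364 = (-0.241602 + 0.180153) / 0.505364 = -0.121593
d₂ = d₁ − σ√T = -0.121593 − 0.505364 = -0.626957
e^{−rT} = 0.948895
N(d₁) = 0.451611,  N(d₂) = 0.265344
V = S·N(d₁) − K·e^{−rT}·N(d₂) = 54.252001 − 38.512793 = 15.739208 (the quoted price), and the Black–Scholes price is strictly increasing in σ, so σ is unique

sigma = 0.3809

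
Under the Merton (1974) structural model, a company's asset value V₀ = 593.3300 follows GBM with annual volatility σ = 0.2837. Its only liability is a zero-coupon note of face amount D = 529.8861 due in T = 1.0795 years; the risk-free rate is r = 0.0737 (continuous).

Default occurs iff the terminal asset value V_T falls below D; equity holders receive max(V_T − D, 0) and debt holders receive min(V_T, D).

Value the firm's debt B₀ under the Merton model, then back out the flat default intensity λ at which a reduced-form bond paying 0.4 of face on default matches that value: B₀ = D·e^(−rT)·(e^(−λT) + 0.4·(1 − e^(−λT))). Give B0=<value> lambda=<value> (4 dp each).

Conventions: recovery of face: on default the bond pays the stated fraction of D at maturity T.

Work the structural quantities from V₀ = 593.3300 against face 529.8861:
d₁ = [ln(V₀/D) + (r + σ²/2)T] / (σ√T)
   = [ln(593.3300/529.8861) + (0.0737 + 0.5·0.2837²)·1.0795] / (0.2837·√1.0795)
   = [0.113089 + 0.123001] / 0.294761 = 0.800953
d₂ = d₁ − σ√T = 0.800953 − 0.294761 = 0.506191
N(d₁) = 0.788420,  N(d₂) = 0.693639,  e^(−rT) = 0.923523
E₀ = V₀·N(d₁) − D·e^(−rT)·N(d₂)
   = 593.3300·0.788420 − 529.8861·0.923523·0.693639 = 128.352908
B₀ = V₀ − E₀ = 593.3300 − 128.352908 = 464.977092
e^(−λT) = (B₀·e^(rT)/D − 0.4)/(1 − 0.4) = (464.9771·1.082810/529.8861 − 0.4)/0.6 = 0.91694935
λ = −ln(0.91694935)/1.0795 = 0.080318

B0=464.9771 lambda=0.0803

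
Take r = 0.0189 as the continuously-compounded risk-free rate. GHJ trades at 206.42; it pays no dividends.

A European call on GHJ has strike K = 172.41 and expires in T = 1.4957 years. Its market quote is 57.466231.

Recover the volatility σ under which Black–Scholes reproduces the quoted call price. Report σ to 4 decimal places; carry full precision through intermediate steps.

At σ = 0.3847 the Black–Scholes value reproduces the quote:
σ√T = 0.3847·√1.4957 = 0.470484
d₁ = (ln(S/K) + (r+σ²/2)T) / (σ√T) = (ln(206.42/172.41) + (0.0189+0.3847²/2)·1.4957) / 0.470484 = (0.180038 + 0.138946) / 0.470484 = 0.677991
d₂ = d₁ − σ√T = 0.677991 − 0.470484 = 0.207508
e^{−rT} = 0.972127
N(d₁) = 0.751111,  N(d₂) = 0.582193
V = S·N(d₁) − K·e^{−rT}·N(d₂) = 155.044405 − 97.578173 = 57.466231 (equal to the quote); since ∂V/∂σ > 0 for all σ, the implied volatility is unique

sigma = 0.3847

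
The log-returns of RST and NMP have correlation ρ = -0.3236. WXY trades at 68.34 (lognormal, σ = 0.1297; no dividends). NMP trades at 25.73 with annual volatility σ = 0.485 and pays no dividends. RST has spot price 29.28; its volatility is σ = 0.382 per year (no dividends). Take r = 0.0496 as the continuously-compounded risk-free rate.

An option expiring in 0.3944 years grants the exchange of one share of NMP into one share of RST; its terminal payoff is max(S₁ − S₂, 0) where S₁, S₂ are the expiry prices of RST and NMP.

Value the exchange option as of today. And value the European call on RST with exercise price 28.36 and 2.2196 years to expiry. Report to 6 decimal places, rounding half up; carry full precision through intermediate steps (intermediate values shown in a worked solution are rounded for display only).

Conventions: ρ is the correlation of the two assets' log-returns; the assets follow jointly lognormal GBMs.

σ_eff = √(σ₁² + σ₂² − 2ρσ₁σ₂) = √(0.382² + 0.485² − 2·-0.3236·0.382·0.485) = 0.707853
d₁ = (ln(S₁/S₂) + (q₂ − q₁ + σ_eff²/2)T) / (σ_eff√T) = (ln(29.28/25.73) + (0.0 − 0.0 + 0.250528)·0.3944) / 0.444541 = 0.513013
d₂ = d₁ − σ_eff√T = 0.513013 − 0.444541 = 0.068473
N(d₁) = 0.696029,  N(d₂) = 0.527295
V = S₁·e^{−q₁T}·N(d₁) − S₂·e^{−q₂T}·N(d₂) = 20.379729 − 13.567308 = 6.812421
[vanilla: RST call K=28.36]
σ√T = 0.382·√2.2196 = 0.569116
d₁ = (ln(S/K) + (r+σ²/2)T) / (σ√T) = (ln(29.28/28.36) + (0.0496+0.382²/2)·2.2196) / 0.569116 = (0.031925 + 0.272039) / 0.569116 = 0.534098
d₂ = d₁ − σ√T = 0.534098 − 0.569116 = -0.035018
e^{−rT} = 0.895752
N(d₁) = 0.703363,  N(d₂) = 0.486033
price = S·N(d₁) − K·e^{−rT}·N(d₂) = 20.594471 − 12.346939 = 8.247533

exchange price = 6.812421
price(RST call K=28.36) = 8.247533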